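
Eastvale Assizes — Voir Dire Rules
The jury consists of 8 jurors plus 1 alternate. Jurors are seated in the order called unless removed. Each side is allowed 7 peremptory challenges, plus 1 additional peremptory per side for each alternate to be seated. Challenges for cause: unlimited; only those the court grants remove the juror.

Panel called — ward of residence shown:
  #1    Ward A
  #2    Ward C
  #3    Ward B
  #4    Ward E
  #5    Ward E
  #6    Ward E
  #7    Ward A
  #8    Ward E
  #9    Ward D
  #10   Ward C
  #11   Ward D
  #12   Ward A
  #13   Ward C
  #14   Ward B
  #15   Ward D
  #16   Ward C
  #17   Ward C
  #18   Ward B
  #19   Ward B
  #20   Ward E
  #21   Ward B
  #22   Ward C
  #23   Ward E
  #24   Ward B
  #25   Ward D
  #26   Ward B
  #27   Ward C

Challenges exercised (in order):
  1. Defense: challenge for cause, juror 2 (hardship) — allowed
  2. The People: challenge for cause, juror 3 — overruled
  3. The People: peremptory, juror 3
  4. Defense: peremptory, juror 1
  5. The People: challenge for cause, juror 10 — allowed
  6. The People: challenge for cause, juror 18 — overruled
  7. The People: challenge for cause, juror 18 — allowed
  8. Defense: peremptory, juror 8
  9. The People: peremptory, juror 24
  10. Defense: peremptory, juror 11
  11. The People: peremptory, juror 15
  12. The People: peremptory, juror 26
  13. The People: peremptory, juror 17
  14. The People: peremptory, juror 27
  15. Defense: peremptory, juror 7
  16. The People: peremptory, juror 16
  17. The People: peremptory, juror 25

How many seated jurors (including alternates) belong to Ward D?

Removed: #1, #2, #3, #7, #8, #10, #11, #15, #16, #17, #18, #24, #25, #26, #27.
Seated (9 incl. alternates): #4, #5, #6, #9, #12, #13, #14, #19, #20.
Of those, in Ward D: #9 → 1.

1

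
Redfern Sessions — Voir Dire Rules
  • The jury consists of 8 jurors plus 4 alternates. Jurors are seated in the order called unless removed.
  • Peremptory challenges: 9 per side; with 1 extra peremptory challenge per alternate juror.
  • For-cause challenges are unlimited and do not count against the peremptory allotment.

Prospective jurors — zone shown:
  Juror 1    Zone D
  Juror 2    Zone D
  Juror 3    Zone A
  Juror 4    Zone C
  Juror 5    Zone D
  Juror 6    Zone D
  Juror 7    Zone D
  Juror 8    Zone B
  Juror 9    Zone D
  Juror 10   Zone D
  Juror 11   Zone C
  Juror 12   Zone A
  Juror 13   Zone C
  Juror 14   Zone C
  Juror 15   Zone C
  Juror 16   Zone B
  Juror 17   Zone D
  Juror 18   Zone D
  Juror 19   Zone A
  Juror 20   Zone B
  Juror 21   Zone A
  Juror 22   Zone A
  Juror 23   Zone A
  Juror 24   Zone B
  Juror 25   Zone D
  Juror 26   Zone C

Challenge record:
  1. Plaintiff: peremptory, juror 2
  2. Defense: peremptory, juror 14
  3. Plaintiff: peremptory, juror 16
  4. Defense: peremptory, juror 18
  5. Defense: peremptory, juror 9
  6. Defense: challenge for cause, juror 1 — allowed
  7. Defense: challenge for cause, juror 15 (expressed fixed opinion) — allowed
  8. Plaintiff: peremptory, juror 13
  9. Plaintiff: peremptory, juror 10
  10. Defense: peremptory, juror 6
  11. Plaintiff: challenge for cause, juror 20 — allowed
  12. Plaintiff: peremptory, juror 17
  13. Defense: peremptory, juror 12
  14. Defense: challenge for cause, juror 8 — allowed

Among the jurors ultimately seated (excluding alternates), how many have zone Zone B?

0

Removed: #1, #2, #6, #8, #9, #10, #12, #13, #14, #15, #16, #17, #18, #20.
Seated jurors 1–8: #3, #4, #5, #7, #11, #19, #21, #22 (alternates #23, #24, #25, #26 not counted).
None of those are in Zone B → 0.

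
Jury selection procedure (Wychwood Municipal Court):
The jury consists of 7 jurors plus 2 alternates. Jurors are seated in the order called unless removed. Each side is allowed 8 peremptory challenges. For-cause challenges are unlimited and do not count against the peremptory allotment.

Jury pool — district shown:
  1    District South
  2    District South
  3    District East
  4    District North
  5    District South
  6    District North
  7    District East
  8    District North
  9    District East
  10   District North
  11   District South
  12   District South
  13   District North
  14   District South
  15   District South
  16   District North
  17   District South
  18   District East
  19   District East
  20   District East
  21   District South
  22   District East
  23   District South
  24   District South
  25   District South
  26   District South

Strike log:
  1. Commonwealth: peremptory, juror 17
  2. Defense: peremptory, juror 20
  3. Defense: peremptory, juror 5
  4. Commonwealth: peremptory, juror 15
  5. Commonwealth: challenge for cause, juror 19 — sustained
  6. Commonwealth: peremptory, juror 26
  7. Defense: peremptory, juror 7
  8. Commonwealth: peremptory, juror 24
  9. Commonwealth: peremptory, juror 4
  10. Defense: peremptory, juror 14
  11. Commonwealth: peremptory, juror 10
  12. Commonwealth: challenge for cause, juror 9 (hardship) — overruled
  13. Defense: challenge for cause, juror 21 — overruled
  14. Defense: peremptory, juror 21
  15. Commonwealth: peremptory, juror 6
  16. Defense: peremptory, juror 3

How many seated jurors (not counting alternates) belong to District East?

1

Removed: #3, #4, #5, #6, #7, #10, #14, #15, #17, #19, #20, #21, #24, #26.
Seated jurors 1–7: #1, #2, #8, #9, #11, #12, #13 (alternates #16, #18 not counted).
Of those, in District East: #9 → 1.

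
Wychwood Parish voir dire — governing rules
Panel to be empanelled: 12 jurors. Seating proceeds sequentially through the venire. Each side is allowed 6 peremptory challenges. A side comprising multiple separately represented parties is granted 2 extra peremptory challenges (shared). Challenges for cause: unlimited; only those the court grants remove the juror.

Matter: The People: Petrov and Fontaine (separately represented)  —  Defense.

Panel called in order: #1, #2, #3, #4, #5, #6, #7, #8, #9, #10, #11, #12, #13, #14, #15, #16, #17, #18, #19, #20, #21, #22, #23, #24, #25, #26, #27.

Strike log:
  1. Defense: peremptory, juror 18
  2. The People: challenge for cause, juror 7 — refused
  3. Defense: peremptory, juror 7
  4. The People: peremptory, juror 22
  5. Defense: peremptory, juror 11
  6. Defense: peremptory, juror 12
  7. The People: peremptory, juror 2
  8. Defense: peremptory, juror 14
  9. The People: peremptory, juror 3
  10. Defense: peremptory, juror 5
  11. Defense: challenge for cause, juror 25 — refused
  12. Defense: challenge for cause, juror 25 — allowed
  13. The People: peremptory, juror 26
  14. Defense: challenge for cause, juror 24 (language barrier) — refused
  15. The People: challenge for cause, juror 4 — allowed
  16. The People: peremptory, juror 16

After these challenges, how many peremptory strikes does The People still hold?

3

The People allotment: 6 base + 2 multi-party = 8.
The People peremptories used: #22, #2, #3, #26, #16 — 5 (for-cause on #7, #4 don't count).
Remaining: 8 − 5 = 3.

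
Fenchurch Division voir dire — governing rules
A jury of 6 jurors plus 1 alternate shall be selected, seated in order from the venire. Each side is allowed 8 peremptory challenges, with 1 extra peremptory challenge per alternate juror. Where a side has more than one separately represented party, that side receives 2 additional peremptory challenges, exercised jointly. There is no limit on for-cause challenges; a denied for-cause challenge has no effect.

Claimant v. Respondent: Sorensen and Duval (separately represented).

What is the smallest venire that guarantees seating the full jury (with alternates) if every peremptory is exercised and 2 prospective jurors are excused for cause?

Seats to fill: 6 + 1 alternates = 7.
Peremptories — Claimant: 8 + 1×1 = 9; Respondent: 8 + 1×1 + 2 = 11; total 20.
For-cause removals: 2.
Minimum venire: 7 + 20 + 2 = 29.

29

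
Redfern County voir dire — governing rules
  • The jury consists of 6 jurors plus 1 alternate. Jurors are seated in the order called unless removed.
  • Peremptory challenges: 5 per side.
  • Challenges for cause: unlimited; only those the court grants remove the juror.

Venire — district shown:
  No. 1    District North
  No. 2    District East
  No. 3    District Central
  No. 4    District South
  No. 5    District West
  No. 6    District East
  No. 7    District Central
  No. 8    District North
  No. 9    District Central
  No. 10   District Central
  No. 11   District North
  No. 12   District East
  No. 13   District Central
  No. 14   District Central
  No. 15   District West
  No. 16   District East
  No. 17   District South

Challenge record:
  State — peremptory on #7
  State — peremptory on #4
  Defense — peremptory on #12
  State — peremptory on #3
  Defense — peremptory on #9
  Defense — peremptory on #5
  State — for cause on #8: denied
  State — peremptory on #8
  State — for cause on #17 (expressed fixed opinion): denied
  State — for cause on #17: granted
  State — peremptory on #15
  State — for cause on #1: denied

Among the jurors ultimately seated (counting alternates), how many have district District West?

Removed: #3, #4, #5, #7, #8, #9, #12, #15, #17.
Seated (7 incl. alternates): #1, #2, #6, #10, #11, #13, #14.
None of those are in District West → 0.

0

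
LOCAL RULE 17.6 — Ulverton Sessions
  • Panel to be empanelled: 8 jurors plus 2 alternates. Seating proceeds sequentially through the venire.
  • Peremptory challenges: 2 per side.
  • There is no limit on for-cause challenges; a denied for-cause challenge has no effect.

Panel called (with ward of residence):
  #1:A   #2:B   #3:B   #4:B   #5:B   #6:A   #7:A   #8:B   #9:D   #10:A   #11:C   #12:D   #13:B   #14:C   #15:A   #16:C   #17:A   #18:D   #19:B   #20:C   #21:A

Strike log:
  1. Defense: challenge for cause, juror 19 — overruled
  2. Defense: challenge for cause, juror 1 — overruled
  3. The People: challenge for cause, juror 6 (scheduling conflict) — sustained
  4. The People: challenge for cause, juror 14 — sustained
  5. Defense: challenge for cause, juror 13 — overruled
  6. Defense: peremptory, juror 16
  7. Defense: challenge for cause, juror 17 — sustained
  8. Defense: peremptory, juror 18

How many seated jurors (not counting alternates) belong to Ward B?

Removed: #6, #14, #16, #17, #18.
Seated jurors 1–8: #1, #2, #3, #4, #5, #7, #8, #9 (alternates #10, #11 not counted).
Of those, in Ward B: #2, #3, #4, #5, #8 → 5.

5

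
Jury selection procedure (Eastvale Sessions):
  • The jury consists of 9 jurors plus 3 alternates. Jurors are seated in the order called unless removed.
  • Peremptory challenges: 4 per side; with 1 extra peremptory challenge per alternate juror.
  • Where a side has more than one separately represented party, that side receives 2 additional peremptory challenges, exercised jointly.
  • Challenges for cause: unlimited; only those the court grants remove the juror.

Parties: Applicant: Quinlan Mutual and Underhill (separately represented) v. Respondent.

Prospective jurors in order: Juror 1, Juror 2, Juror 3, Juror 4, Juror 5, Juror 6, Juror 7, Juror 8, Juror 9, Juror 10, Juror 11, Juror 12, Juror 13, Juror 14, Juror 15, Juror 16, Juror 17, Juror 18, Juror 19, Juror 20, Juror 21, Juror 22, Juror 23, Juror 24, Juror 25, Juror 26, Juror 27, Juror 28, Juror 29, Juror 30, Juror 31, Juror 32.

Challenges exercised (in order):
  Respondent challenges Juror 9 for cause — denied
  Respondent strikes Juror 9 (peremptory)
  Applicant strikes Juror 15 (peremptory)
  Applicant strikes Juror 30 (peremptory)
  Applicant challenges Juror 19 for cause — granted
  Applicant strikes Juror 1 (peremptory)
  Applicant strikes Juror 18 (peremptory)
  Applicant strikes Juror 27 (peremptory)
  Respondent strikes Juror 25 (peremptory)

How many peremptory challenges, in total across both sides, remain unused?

9

Applicant allotment: 4 base + 1 × 3 alternates + 2 multi-party = 9. Respondent allotment: 4 base + 1 × 3 alternates = 7.
Applicant peremptories used: #15, #30, #1, #18, #27 — 5 (the for-cause on #19 doesn't count).
Respondent peremptories used: #9, #25 — 2 (the for-cause on #9 doesn't count).
Remaining: (9 − 5) + (7 − 2) = 9.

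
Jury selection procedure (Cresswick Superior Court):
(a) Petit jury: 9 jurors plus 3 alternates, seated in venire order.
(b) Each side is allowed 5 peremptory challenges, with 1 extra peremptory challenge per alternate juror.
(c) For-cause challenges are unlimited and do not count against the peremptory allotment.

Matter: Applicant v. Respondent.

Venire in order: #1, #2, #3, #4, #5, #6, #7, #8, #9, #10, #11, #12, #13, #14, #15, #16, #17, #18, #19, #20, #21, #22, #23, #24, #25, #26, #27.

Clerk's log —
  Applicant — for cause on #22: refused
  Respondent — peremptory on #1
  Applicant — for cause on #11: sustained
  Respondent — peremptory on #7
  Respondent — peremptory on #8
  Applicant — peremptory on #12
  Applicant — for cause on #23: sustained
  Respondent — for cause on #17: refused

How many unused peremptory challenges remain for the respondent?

5

Respondent allotment: 5 base + 1 × 3 alternates = 8.
Respondent peremptories used: #1, #7, #8 — 3 (the for-cause on #17 doesn't count).
Remaining: 8 − 3 = 5.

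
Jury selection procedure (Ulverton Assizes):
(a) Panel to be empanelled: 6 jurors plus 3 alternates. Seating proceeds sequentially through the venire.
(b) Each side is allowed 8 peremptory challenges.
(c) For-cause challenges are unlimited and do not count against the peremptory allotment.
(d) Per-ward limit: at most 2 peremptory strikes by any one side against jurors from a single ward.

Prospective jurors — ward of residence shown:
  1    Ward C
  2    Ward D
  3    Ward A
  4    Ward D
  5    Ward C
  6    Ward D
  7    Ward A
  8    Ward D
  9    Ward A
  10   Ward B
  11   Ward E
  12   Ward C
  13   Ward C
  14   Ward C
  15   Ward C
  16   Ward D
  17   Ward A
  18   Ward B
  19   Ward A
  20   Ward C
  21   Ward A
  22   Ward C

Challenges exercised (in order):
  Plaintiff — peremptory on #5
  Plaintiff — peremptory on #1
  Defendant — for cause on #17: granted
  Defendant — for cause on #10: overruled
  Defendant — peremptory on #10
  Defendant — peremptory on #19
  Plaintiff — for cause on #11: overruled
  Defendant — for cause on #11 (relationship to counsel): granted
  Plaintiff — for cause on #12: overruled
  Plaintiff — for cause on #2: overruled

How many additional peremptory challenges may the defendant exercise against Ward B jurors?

1

Defendant peremptories so far: #10, #19 — 2 of 8 used, 6 left overall.
Against Ward B: #10 — 1 used; per-ward cap 2 leaves 1.
Binding limit: min(6, 1) = 1.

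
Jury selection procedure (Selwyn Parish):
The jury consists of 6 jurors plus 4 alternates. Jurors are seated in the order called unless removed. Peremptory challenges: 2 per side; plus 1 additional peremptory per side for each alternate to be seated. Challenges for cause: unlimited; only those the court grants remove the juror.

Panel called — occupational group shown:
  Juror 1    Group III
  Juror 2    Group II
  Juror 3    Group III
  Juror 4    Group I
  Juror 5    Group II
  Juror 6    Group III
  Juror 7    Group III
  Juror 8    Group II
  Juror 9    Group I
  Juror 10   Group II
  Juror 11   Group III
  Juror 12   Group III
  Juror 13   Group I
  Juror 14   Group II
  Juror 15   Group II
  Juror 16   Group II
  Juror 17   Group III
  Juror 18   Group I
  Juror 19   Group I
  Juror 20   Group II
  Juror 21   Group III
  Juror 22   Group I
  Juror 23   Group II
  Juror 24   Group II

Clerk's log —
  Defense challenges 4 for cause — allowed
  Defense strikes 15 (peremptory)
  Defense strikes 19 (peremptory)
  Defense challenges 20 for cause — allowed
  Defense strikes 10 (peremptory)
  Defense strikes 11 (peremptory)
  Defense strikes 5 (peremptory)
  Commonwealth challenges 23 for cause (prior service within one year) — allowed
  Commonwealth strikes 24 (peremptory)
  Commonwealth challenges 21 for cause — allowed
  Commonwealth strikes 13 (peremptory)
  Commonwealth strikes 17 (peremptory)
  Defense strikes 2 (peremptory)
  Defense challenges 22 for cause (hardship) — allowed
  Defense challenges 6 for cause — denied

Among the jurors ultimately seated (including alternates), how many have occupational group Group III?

Removed: #2, #4, #5, #10, #11, #13, #15, #17, #19, #20, #21, #22, #23, #24.
Seated (10 incl. alternates): #1, #3, #6, #7, #8, #9, #12, #14, #16, #18.
Of those, in Group III: #1, #3, #6, #7, #12 → 5.

5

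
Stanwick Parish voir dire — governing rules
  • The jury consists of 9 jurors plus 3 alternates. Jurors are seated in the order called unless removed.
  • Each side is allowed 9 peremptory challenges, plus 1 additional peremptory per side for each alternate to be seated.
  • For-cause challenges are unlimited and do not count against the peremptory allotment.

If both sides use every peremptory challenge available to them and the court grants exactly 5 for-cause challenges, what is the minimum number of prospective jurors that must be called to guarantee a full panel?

41

Seats to fill: 9 + 3 alternates = 12.
Peremptories: 9 + 1×3 = 12 per side × 2 sides = 24.
For-cause removals: 5.
Minimum venire: 12 + 24 + 5 = 41.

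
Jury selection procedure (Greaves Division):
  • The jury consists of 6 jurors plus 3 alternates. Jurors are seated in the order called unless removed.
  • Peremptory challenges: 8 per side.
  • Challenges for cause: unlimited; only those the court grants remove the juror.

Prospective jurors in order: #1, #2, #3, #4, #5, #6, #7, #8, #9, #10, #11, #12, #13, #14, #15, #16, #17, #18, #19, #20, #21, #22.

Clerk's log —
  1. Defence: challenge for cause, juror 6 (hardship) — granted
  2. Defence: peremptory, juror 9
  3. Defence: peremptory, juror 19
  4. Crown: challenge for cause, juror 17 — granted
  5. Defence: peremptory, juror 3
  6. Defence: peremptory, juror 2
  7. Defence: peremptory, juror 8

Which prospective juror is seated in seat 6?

11

Removed: #2, #3, #6, #8, #9, #17, #19.
Seating in order: seats 1–6 → #1, #4, #5, #7, #10, #11; alternates → #12, #13, #14.
So seat 6 is #11.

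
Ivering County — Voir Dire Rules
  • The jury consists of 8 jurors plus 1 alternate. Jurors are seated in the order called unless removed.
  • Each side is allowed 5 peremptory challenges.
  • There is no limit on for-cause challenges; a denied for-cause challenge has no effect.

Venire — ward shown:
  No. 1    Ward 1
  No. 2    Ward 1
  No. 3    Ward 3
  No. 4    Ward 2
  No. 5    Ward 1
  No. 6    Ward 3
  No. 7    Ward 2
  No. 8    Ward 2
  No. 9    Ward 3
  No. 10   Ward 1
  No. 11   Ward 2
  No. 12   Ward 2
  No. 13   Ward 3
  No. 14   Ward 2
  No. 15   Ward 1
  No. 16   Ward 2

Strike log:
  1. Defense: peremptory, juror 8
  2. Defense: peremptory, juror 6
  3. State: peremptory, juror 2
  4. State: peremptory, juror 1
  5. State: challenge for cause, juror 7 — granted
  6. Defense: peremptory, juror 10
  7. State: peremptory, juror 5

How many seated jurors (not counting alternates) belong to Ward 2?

4

Removed: #1, #2, #5, #6, #7, #8, #10.
Seated jurors 1–8: #3, #4, #9, #11, #12, #13, #14, #15 (alternates #16 not counted).
Of those, in Ward 2: #4, #11, #12, #14 → 4.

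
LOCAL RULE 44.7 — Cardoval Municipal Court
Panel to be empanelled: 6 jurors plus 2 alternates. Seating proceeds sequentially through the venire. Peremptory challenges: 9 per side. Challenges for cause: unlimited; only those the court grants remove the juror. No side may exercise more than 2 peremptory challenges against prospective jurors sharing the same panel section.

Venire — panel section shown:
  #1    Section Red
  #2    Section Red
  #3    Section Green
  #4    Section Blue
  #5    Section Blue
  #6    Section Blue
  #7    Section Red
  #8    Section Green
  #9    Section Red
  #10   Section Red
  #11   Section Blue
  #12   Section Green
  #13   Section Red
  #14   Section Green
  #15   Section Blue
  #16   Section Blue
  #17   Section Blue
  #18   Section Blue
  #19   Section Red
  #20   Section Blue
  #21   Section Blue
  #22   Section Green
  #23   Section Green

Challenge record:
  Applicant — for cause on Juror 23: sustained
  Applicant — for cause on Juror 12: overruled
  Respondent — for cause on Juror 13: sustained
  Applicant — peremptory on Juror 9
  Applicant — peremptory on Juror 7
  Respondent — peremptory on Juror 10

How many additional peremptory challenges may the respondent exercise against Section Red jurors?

Respondent peremptories so far: #10 — 1 of 9 used, 8 left overall.
Against Section Red: #10 — 1 used; per-section cap 2 leaves 1.
Binding limit: min(8, 1) = 1.

1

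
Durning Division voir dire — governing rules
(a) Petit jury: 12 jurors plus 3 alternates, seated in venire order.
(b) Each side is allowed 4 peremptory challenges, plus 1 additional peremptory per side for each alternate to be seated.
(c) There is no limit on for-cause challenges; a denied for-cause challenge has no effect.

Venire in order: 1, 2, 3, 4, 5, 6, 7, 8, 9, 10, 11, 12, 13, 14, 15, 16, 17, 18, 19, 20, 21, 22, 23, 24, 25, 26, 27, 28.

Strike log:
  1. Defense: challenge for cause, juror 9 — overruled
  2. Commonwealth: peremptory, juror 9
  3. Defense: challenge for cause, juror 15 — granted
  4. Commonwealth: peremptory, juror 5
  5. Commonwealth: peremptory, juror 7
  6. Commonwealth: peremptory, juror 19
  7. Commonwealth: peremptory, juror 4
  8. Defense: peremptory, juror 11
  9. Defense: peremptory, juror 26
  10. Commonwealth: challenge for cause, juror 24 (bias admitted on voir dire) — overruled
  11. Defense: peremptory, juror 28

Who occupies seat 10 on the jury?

Removed: #4, #5, #7, #9, #11, #15, #19, #26, #28. (#24 stays — for-cause denied.)
Seating in order: seats 1–12 → #1, #2, #3, #6, #8, #10, #12, #13, #14, #16, #17, #18; alternates → #20, #21, #22.
So seat 10 is #16.

16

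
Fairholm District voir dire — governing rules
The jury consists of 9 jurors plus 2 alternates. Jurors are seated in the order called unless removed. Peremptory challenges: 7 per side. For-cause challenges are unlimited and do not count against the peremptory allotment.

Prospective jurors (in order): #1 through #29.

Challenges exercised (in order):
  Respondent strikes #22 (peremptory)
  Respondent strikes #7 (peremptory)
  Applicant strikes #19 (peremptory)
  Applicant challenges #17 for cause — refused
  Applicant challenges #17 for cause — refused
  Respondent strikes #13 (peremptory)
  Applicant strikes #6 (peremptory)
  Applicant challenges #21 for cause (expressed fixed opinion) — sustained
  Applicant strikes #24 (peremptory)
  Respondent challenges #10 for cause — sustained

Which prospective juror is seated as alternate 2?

15

Removed: #6, #7, #10, #13, #19, #21, #22, #24. (#17 stays — for-cause denied.)
Seating in order: seats 1–9 → #1, #2, #3, #4, #5, #8, #9, #11, #12; alternates → #14, #15.
So alternate 2 is #15.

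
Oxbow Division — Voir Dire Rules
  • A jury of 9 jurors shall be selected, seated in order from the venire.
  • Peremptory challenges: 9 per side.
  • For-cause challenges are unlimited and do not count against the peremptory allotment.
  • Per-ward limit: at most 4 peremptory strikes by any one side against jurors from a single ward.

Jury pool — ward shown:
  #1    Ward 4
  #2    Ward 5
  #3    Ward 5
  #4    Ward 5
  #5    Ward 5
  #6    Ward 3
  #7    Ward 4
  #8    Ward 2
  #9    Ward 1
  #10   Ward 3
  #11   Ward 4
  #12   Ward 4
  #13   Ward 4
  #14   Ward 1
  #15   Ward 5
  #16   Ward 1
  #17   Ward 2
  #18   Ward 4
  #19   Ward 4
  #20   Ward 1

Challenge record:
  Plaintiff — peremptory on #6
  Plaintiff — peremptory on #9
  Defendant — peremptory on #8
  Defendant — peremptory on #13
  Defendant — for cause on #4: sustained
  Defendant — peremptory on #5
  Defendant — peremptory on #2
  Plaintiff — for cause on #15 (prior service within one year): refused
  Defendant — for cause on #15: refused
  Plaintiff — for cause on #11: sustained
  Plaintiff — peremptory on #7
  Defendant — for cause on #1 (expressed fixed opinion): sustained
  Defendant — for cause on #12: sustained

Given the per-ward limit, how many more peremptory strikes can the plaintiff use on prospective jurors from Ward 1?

Plaintiff peremptories so far: #6, #9, #7 — 3 of 9 used, 6 left overall.
Against Ward 1: #9 — 1 used; per-ward cap 4 leaves 3.
Binding limit: min(6, 3) = 3.

3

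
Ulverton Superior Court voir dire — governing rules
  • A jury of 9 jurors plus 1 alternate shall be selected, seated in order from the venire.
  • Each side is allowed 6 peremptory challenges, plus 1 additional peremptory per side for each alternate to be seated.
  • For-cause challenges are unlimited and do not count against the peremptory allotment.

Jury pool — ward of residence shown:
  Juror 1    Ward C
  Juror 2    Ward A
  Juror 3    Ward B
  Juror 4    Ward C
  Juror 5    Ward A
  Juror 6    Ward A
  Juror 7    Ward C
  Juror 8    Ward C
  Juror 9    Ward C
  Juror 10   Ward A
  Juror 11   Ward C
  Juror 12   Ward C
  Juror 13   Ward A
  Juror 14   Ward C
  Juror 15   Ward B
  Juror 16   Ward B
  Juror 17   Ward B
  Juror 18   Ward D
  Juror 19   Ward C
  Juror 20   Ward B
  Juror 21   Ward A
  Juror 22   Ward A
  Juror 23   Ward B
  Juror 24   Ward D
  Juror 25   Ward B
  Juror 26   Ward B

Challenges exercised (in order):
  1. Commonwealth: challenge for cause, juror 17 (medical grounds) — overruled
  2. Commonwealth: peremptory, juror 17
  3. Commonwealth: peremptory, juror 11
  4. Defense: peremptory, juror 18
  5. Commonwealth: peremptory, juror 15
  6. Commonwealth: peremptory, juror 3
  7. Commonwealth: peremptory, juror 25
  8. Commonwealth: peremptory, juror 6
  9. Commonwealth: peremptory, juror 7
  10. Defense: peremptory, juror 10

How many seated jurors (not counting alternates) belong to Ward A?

Removed: #3, #6, #7, #10, #11, #15, #17, #18, #25.
Seated jurors 1–9: #1, #2, #4, #5, #8, #9, #12, #13, #14 (alternates #16 not counted).
Of those, in Ward A: #2, #5, #13 → 3.

3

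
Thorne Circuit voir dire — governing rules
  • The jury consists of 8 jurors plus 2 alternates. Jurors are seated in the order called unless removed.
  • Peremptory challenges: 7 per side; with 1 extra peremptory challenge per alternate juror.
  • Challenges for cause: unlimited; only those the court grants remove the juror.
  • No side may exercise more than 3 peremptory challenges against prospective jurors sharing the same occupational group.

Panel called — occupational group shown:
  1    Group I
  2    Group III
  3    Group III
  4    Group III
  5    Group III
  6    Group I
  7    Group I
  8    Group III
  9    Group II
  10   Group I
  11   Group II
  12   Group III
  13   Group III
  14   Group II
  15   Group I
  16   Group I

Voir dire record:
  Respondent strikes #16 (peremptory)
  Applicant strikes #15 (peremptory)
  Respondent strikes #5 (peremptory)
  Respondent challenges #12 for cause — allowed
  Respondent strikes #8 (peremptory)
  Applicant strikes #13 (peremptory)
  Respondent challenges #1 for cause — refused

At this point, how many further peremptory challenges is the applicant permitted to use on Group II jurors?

3

Applicant peremptories so far: #15, #13 — 2 of 9 used, 7 left overall.
Against Group II: none yet — per-group cap 3 leaves 3.
Binding limit: min(7, 3) = 3.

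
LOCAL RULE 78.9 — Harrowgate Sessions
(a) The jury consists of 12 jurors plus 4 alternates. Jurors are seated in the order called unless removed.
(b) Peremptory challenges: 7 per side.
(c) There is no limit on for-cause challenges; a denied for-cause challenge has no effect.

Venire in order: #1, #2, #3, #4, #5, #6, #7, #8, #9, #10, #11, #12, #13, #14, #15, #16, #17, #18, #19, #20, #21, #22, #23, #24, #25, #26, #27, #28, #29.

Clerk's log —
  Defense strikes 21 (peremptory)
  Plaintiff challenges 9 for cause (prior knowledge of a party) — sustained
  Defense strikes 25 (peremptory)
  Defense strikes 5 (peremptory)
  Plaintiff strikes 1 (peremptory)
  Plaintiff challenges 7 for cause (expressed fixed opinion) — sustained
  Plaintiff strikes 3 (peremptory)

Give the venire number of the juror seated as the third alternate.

Removed: #1, #3, #5, #7, #9, #21, #25.
Filling seats in venire order through position 15: #2, #4, #6, #8, #10, #11, #12, #13, #14, #15, #16, #17, #18, #19, #20.
So alternate 3 is #20.

20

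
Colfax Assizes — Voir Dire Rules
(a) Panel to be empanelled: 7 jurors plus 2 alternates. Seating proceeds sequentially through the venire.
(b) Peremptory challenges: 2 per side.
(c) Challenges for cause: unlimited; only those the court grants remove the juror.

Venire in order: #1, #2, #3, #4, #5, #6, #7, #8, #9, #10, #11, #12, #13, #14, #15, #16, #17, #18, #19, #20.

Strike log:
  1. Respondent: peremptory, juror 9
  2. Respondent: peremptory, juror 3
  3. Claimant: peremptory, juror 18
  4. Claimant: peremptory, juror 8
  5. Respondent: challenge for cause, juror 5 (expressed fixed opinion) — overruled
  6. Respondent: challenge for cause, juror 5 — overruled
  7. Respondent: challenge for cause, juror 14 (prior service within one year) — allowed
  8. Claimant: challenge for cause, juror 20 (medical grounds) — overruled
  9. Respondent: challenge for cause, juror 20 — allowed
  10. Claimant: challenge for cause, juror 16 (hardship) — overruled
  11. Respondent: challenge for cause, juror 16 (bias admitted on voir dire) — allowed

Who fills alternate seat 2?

Removed: #3, #8, #9, #14, #16, #18, #20. (#5 stays — for-cause denied.)
Filling seats in venire order through position 9: #1, #2, #4, #5, #6, #7, #10, #11, #12.
So alternate 2 is #12.

12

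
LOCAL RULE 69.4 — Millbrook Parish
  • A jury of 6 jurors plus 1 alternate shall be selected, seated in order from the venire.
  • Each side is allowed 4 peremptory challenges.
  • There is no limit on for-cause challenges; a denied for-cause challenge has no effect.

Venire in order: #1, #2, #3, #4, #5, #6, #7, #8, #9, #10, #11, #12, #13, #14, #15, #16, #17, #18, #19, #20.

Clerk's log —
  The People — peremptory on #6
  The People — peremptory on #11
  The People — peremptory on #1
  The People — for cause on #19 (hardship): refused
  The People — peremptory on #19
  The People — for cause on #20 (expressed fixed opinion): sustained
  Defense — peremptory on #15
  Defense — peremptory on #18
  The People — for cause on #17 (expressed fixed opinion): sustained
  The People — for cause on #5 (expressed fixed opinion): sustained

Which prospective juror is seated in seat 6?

Removed: #1, #5, #6, #11, #15, #17, #18, #19, #20.
Filling seats in venire order through position 6: #2, #3, #4, #7, #8, #9.
So seat 6 is #9.

9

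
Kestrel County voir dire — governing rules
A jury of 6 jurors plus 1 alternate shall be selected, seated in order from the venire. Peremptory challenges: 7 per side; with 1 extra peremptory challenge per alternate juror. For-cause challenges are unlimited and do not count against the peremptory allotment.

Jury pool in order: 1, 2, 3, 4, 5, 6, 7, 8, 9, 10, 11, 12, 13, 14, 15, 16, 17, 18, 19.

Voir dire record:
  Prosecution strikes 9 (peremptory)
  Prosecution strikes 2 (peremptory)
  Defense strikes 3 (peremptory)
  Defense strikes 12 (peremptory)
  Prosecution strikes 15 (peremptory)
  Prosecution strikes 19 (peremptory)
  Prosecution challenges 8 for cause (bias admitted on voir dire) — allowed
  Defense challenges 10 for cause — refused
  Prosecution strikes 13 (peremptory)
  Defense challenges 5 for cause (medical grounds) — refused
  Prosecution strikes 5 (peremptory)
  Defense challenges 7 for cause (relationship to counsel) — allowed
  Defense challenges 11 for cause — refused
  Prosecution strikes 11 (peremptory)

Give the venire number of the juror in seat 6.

Removed: #2, #3, #5, #7, #8, #9, #11, #12, #13, #15, #19. (#10 stays — for-cause denied.)
Filling seats in venire order through position 6: #1, #4, #6, #10, #14, #16.
So seat 6 is #16.

16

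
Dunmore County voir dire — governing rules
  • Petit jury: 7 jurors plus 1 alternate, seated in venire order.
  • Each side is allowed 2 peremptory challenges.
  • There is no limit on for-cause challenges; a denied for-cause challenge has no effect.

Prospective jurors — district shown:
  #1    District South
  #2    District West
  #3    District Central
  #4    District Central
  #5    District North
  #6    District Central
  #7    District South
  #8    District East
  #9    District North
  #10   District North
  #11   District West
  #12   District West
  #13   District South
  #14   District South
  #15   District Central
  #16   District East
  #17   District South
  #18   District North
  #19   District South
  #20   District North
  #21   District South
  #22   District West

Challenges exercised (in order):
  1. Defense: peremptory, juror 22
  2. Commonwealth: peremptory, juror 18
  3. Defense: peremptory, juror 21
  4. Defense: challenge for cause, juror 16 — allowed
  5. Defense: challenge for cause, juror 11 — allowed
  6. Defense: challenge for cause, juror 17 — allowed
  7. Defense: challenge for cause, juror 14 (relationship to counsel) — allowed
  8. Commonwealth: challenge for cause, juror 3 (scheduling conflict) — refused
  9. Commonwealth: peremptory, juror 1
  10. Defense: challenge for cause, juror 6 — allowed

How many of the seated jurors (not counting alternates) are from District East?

Removed: #1, #6, #11, #14, #16, #17, #18, #21, #22.
Seated jurors 1–7: #2, #3, #4, #5, #7, #8, #9 (alternates #10 not counted).
Of those, in District East: #8 → 1.

1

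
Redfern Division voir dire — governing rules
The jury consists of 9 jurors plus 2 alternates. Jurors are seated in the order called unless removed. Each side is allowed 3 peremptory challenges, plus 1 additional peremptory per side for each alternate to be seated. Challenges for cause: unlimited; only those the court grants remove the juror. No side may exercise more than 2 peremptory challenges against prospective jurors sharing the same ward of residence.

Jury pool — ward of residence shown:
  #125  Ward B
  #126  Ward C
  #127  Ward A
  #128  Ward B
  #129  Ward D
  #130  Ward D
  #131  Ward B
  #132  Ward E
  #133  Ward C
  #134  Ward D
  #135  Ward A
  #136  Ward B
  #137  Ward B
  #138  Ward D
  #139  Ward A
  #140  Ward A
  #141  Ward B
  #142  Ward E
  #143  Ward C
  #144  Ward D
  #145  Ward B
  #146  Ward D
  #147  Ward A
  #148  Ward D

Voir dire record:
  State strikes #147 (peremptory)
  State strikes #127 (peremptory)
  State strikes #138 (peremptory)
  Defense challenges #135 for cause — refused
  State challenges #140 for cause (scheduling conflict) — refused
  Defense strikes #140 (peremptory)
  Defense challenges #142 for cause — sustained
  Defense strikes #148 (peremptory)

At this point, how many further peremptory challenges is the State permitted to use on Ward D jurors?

1

State peremptories so far: #147, #127, #138 — 3 of 5 used, 2 left overall.
Against Ward D: #138 — 1 used; per-ward cap 2 leaves 1.
Binding limit: min(2, 1) = 1.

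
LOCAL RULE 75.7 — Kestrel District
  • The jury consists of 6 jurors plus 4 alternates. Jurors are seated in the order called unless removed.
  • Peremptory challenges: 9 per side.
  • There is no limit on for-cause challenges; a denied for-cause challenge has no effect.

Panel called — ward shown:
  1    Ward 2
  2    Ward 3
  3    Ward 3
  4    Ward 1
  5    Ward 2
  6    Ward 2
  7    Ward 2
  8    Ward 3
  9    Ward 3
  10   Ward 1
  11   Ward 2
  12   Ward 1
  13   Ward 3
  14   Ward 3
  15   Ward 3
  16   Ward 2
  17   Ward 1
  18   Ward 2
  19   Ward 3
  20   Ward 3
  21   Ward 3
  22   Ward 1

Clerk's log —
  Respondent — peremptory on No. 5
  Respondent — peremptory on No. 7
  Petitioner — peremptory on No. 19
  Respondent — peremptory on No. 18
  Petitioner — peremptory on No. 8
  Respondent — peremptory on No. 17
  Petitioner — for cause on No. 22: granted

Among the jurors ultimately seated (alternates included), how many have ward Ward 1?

Removed: #5, #7, #8, #17, #18, #19, #22.
Seated (10 incl. alternates): #1, #2, #3, #4, #6, #9, #10, #11, #12, #13.
Of those, in Ward 1: #4, #10, #12 → 3.

3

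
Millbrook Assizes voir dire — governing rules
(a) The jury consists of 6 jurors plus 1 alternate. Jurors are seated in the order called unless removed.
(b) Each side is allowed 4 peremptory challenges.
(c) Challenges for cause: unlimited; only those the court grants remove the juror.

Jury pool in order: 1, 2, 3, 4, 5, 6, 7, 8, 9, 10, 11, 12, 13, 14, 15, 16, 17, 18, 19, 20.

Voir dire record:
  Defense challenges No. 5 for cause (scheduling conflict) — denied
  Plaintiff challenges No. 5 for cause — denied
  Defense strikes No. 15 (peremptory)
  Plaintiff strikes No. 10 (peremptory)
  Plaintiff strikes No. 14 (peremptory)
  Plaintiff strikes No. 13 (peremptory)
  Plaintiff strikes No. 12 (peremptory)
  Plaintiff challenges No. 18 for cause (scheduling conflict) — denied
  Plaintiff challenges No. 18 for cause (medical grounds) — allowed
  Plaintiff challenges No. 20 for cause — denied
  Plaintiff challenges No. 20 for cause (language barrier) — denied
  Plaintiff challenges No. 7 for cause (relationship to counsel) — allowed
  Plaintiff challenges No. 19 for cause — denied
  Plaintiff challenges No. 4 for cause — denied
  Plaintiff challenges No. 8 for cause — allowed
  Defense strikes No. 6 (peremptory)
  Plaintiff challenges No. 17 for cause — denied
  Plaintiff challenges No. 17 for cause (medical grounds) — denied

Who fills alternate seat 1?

Removed: #6, #7, #8, #10, #12, #13, #14, #15, #18. (#4, #5, #17, #19, #20 stay — for-cause denied.)
Seating in order: seats 1–6 → #1, #2, #3, #4, #5, #9; alternates → #11.
So alternate 1 is #11.

11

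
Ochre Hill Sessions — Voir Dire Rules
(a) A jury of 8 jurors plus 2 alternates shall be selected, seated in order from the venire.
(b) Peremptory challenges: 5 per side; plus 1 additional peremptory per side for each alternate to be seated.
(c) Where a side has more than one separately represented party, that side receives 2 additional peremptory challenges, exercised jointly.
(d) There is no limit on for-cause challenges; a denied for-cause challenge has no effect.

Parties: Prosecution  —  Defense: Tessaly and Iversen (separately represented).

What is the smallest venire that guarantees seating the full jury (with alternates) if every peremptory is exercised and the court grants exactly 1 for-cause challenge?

27

Seats to fill: 8 + 2 alternates = 10.
Peremptories — Prosecution: 5 + 1×2 = 7; Defense: 5 + 1×2 + 2 = 9; total 16.
For-cause removals: 1.
Minimum venire: 10 + 16 + 1 = 27.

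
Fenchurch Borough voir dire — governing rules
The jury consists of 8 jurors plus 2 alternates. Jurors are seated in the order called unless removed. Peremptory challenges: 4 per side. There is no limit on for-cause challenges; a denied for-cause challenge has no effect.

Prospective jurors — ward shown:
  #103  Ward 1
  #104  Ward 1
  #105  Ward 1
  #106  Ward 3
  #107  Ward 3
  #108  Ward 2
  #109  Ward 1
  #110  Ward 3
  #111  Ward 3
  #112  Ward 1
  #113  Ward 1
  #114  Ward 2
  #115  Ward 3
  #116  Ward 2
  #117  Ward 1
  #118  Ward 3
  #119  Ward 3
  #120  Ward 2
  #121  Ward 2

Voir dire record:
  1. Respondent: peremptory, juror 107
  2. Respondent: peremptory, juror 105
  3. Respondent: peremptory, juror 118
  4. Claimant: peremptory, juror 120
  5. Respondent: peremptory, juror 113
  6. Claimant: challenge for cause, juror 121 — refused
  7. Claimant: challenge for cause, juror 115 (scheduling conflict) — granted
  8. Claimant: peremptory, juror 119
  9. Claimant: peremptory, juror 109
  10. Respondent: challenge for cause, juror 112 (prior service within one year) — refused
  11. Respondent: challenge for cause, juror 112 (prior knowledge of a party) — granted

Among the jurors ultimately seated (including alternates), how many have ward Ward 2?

4

Removed: #105, #107, #109, #112, #113, #115, #118, #119, #120.
Seated (10 incl. alternates): #103, #104, #106, #108, #110, #111, #114, #116, #117, #121.
Of those, in Ward 2: #108, #114, #116, #121 → 4.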